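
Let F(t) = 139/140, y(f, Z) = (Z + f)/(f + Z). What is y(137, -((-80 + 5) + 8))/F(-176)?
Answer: 140/139 ≈ 1.0072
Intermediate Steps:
y(f, Z) = 1 (y(f, Z) = (Z + f)/(Z + f) = 1)
F(t) = 139/140 (F(t) = 139*(1/140) = 139/140)
y(137, -((-80 + 5) + 8))/F(-176) = 1/(139/140) = 1*(140/139) = 140/139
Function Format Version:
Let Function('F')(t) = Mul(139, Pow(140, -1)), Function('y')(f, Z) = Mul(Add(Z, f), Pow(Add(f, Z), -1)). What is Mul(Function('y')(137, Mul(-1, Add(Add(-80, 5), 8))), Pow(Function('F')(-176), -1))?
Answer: Rational(140, 139) ≈ 1.0072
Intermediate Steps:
Function('y')(f, Z) = 1 (Function('y')(f, Z) = Mul(Add(Z, f), Pow(Add(Z, f), -1)) = 1)
Function('F')(t) = Rational(139, 140) (Function('F')(t) = Mul(139, Rational(1, 140)) = Rational(139, 140))
Mul(Function('y')(137, Mul(-1, Add(Add(-80, 5), 8))), Pow(Function('F')(-176), -1)) = Mul(1, Pow(Rational(139, 140), -1)) = Mul(1, Rational(140, 139)) = Rational(140, 139)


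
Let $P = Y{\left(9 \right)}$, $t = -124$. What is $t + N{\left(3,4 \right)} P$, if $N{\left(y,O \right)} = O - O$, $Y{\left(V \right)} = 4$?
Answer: $-124$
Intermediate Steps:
$P = 4$
$N{\left(y,O \right)} = 0$
$t + N{\left(3,4 \right)} P = -124 + 0 \cdot 4 = -124 + 0 = -124$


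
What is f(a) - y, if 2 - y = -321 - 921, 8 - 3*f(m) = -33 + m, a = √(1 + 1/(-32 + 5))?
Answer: -3691/3 - √78/27 ≈ -1230.7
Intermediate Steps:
a = √78/9 (a = √(1 + 1/(-27)) = √(1 - 1/27) = √(26/27) = √78/9 ≈ 0.98131)
f(m) = 41/3 - m/3 (f(m) = 8/3 - (-33 + m)/3 = 8/3 + (11 - m/3) = 41/3 - m/3)
y = 1244 (y = 2 - (-321 - 921) = 2 - 1*(-1242) = 2 + 1242 = 1244)
f(a) - y = (41/3 - √78/27) - 1*1244 = (41/3 - √78/27) - 1244 = -3691/3 - √78/27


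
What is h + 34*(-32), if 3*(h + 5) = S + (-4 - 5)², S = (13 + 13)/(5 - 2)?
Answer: -9568/9 ≈ -1063.1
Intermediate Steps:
S = 26/3 ≈ 8.6667
h = 224/9 (h = -5 + (26/3 + (-4 - 5)²)/3 = -5 + (26/3 + (-9)²)/3 = -5 + (26/3 + 81)/3 = -5 + (⅓)*(269/3) = -5 + 269/9 = 224/9 ≈ 24.889)
h + 34*(-32) = 224/9 + 34*(-32) = 224/9 - 1088 = -9568/9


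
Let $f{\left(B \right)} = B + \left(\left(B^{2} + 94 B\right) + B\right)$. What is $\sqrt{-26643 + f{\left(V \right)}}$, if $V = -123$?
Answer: $13 i \sqrt{138} \approx 152.72 i$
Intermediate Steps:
$f{\left(B \right)} = B^{2} + 96 B$ ($f{\left(B \right)} = B + \left(B^{2} + 95 B\right) = B^{2} + 96 B$)
$\sqrt{-26643 + f{\left(V \right)}} = \sqrt{-26643 - 123 \left(96 - 123\right)} = \sqrt{-26643 - -3321} = \sqrt{-26643 + 3321} = \sqrt{-23322} = 13 i \sqrt{138}$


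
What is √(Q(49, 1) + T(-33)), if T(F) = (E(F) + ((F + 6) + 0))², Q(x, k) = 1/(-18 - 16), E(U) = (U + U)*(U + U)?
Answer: √21663718562/34 ≈ 4329.0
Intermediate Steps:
E(U) = 4*U² (E(U) = (2*U)*(2*U) = 4*U²)
Q(x, k) = -1/34 (Q(x, k) = 1/(-34) = -1/34)
T(F) = (6 + F + 4*F²)² (T(F) = (4*F² + ((F + 6) + 0))² = (4*F² + ((6 + F) + 0))² = (4*F² + (6 + F))² = (6 + F + 4*F²)²)
√(Q(49, 1) + T(-33)) = √(-1/34 + (6 - 33 + 4*(-33)²)²) = √(-1/34 + (6 - 33 + 4*1089)²) = √(-1/34 + (6 - 33 + 4356)²) = √(-1/34 + 4329²) = √(-1/34 + 18740241) = √(637168193/34) = √21663718562/34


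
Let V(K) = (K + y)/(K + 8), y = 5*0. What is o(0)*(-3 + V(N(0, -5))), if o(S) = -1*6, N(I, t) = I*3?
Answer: 18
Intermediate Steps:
N(I, t) = 3*I
y = 0
o(S) = -6
V(K) = K/(8 + K) (V(K) = (K + 0)/(K + 8) = K/(8 + K))
o(0)*(-3 + V(N(0, -5))) = -6*(-3 + (3*0)/(8 + 3*0)) = -6*(-3 + 0/(8 + 0)) = -6*(-3 + 0/8) = -6*(-3 + 0*(1/8)) = -6*(-3 + 0) = -6*(-3) = 18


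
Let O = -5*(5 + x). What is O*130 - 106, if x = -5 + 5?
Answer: -3356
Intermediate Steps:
x = 0
O = -25 (O = -5*(5 + 0) = -5*5 = -25)
O*130 - 106 = -25*130 - 106 = -3250 - 106 = -3356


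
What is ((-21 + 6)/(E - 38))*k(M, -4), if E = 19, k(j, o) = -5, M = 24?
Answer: -75/19 ≈ -3.9474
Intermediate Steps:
((-21 + 6)/(E - 38))*k(M, -4) = ((-21 + 6)/(19 - 38))*(-5) = -15/(-19)*(-5) = -15*(-1/19)*(-5) = (15/19)*(-5) = -75/19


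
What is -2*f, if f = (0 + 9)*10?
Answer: -180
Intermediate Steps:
f = 90 (f = 9*10 = 90)
-2*f = -2*90 = -180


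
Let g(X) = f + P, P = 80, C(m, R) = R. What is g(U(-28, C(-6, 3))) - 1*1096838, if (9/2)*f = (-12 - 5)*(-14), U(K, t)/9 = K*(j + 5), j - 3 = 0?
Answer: -9870346/9 ≈ -1.0967e+6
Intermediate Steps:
j = 3 (j = 3 + 0 = 3)
U(K, t) = 72*K (U(K, t) = 9*(K*(3 + 5)) = 9*(K*8) = 9*(8*K) = 72*K)
f = 476/9 (f = 2*((-12 - 5)*(-14))/9 = 2*(-17*(-14))/9 = (2/9)*238 = 476/9 ≈ 52.889)
g(X) = 1196/9 (g(X) = 476/9 + 80 = 1196/9)
g(U(-28, C(-6, 3))) - 1*1096838 = 1196/9 - 1*1096838 = 1196/9 - 1096838 = -9870346/9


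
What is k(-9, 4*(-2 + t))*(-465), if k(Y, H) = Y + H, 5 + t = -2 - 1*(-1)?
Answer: 19065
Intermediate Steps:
t = -6 (t = -5 + (-2 - 1*(-1)) = -5 + (-2 + 1) = -5 - 1 = -6)
k(Y, H) = H + Y
k(-9, 4*(-2 + t))*(-465) = (4*(-2 - 6) - 9)*(-465) = (4*(-8) - 9)*(-465) = (-32 - 9)*(-465) = -41*(-465) = 19065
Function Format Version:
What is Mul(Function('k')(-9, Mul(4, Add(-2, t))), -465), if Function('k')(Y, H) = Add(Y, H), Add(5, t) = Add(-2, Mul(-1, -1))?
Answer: 19065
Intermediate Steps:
t = -6 (t = Add(-5, Add(-2, Mul(-1, -1))) = Add(-5, Add(-2, 1)) = Add(-5, -1) = -6)
Function('k')(Y, H) = Add(H, Y)
Mul(Function('k')(-9, Mul(4, Add(-2, t))), -465) = Mul(Add(Mul(4, Add(-2, -6)), -9), -465) = Mul(Add(Mul(4, -8), -9), -465) = Mul(Add(-32, -9), -465) = Mul(-41, -465) = 19065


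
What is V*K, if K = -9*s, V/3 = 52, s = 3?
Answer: -4212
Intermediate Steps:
V = 156 (V = 3*52 = 156)
K = -27 (K = -9*3 = -27)
V*K = 156*(-27) = -4212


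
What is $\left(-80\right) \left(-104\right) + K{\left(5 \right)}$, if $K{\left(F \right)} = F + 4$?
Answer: $8329$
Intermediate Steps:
$K{\left(F \right)} = 4 + F$
$\left(-80\right) \left(-104\right) + K{\left(5 \right)} = \left(-80\right) \left(-104\right) + \left(4 + 5\right) = 8320 + 9 = 8329$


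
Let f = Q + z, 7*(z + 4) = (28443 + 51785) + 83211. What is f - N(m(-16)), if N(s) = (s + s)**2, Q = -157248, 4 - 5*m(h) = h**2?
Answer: -25211237/175 ≈ -1.4406e+5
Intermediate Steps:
z = 163411/7 (z = -4 + ((28443 + 51785) + 83211)/7 = -4 + (80228 + 83211)/7 = -4 + (1/7)*163439 = -4 + 163439/7 = 163411/7 ≈ 23344.)
m(h) = 4/5 - h**2/5
N(s) = 4*s**2 (N(s) = (2*s)**2 = 4*s**2)
f = -937325/7 (f = -157248 + 163411/7 = -937325/7 ≈ -1.3390e+5)
f - N(m(-16)) = -937325/7 - 4*(4/5 - 1/5*(-16)**2)**2 = -937325/7 - 4*(4/5 - 1/5*256)**2 = -937325/7 - 4*(4/5 - 256/5)**2 = -937325/7 - 4*(-252/5)**2 = -937325/7 - 4*63504/25 = -937325/7 - 1*254016/25 = -937325/7 - 254016/25 = -25211237/175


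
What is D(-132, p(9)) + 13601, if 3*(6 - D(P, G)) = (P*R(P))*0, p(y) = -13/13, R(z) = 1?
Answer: 13607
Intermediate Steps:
p(y) = -1 (p(y) = -13*1/13 = -1)
D(P, G) = 6 (D(P, G) = 6 - P*1*0/3 = 6 - P*0/3 = 6 - ⅓*0 = 6 + 0 = 6)
D(-132, p(9)) + 13601 = 6 + 13601 = 13607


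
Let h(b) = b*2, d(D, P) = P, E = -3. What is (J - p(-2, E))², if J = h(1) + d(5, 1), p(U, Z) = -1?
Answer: 16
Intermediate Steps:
h(b) = 2*b
J = 3 (J = 2*1 + 1 = 2 + 1 = 3)
(J - p(-2, E))² = (3 - 1*(-1))² = (3 + 1)² = 4² = 16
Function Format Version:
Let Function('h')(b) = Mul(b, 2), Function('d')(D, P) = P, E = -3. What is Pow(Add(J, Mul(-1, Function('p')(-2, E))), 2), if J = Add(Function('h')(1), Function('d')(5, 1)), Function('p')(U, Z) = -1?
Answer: 16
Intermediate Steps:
Function('h')(b) = Mul(2, b)
J = 3 (J = Add(Mul(2, 1), 1) = Add(2, 1) = 3)
Pow(Add(J, Mul(-1, Function('p')(-2, E))), 2) = Pow(Add(3, Mul(-1, -1)), 2) = Pow(Add(3, 1), 2) = Pow(4, 2) = 16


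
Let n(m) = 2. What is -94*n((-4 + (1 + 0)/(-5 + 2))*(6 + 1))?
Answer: -188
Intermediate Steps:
-94*n((-4 + (1 + 0)/(-5 + 2))*(6 + 1)) = -94*2 = -188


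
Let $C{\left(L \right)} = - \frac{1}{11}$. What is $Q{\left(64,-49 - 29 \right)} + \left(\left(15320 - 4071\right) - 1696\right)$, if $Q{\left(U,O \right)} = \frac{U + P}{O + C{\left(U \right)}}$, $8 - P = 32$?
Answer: $\frac{8205587}{859} \approx 9552.5$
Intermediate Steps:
$C{\left(L \right)} = - \frac{1}{11}$ ($C{\left(L \right)} = \left(-1\right) \frac{1}{11} = - \frac{1}{11}$)
$P = -24$ ($P = 8 - 32 = -24$)
$Q{\left(U,O \right)} = \frac{-24 + U}{- \frac{1}{11} + O}$ ($Q{\left(U,O \right)} = \frac{U - 24}{O - \frac{1}{11}} = \frac{-24 + U}{- \frac{1}{11} + O}$)
$Q{\left(64,-49 - 29 \right)} + \left(\left(15320 - 4071\right) - 1696\right) = \frac{11 \left(-24 + 64\right)}{-1 + 11 \left(-49 - 29\right)} + \left(\left(15320 - 4071\right) - 1696\right) = 11 \frac{1}{-1 + 11 \left(-49 - 29\right)} 40 + \left(11249 - 1696\right) = 11 \frac{1}{-1 + 11 \left(-78\right)} 40 + 9553 = 11 \frac{1}{-1 - 858} \cdot 40 + 9553 = 11 \frac{1}{-859} \cdot 40 + 9553 = 11 \left(- \frac{1}{859}\right) 40 + 9553 = - \frac{440}{859} + 9553 = \frac{8205587}{859}$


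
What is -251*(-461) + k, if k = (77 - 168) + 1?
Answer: 115621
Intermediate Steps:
k = -90 (k = -91 + 1 = -90)
-251*(-461) + k = -251*(-461) - 90 = 115711 - 90 = 115621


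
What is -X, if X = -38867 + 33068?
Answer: 5799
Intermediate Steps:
X = -5799
-X = -1*(-5799) = 5799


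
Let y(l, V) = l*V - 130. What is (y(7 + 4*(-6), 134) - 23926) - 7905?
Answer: -34239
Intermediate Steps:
y(l, V) = -130 + V*l (y(l, V) = V*l - 130 = -130 + V*l)
(y(7 + 4*(-6), 134) - 23926) - 7905 = ((-130 + 134*(7 + 4*(-6))) - 23926) - 7905 = ((-130 + 134*(7 - 24)) - 23926) - 7905 = ((-130 + 134*(-17)) - 23926) - 7905 = ((-130 - 2278) - 23926) - 7905 = (-2408 - 23926) - 7905 = -26334 - 7905 = -34239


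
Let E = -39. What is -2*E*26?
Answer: 2028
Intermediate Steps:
-2*E*26 = -2*(-39)*26 = 78*26 = 2028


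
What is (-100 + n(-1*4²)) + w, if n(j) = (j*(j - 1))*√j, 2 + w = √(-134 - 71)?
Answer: -102 + 1088*I + I*√205 ≈ -102.0 + 1102.3*I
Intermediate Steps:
w = -2 + I*√205 (w = -2 + √(-134 - 71) = -2 + √(-205) = -2 + I*√205 ≈ -2.0 + 14.318*I)
n(j) = j^(3/2)*(-1 + j) (n(j) = (j*(-1 + j))*√j = j^(3/2)*(-1 + j))
(-100 + n(-1*4²)) + w = (-100 + (-1*4²)^(3/2)*(-1 - 1*4²)) + (-2 + I*√205) = (-100 + (-1*16)^(3/2)*(-1 - 1*16)) + (-2 + I*√205) = (-100 + (-16)^(3/2)*(-1 - 16)) + (-2 + I*√205) = (-100 - 64*I*(-17)) + (-2 + I*√205) = (-100 + 1088*I) + (-2 + I*√205) = -102 + 1088*I + I*√205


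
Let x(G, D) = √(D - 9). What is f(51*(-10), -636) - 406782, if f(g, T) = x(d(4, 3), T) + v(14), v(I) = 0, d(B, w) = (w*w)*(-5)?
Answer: -406782 + I*√645 ≈ -4.0678e+5 + 25.397*I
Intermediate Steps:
d(B, w) = -5*w² (d(B, w) = w²*(-5) = -5*w²)
x(G, D) = √(-9 + D)
f(g, T) = √(-9 + T) (f(g, T) = √(-9 + T) + 0 = √(-9 + T))
f(51*(-10), -636) - 406782 = √(-9 - 636) - 406782 = √(-645) - 406782 = I*√645 - 406782 = -406782 + I*√645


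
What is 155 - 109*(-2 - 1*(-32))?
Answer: -3115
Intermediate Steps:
155 - 109*(-2 - 1*(-32)) = 155 - 109*(-2 + 32) = 155 - 109*30 = 155 - 3270 = -3115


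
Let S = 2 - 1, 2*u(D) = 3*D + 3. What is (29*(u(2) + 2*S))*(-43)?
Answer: -16211/2 ≈ -8105.5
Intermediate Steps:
u(D) = 3/2 + 3*D/2 (u(D) = (3*D + 3)/2 = (3 + 3*D)/2 = 3/2 + 3*D/2)
S = 1
(29*(u(2) + 2*S))*(-43) = (29*((3/2 + (3/2)*2) + 2*1))*(-43) = (29*((3/2 + 3) + 2))*(-43) = (29*(9/2 + 2))*(-43) = (29*(13/2))*(-43) = (377/2)*(-43) = -16211/2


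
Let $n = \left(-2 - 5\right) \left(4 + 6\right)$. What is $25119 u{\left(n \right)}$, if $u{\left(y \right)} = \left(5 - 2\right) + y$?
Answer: $-1682973$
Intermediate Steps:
$n = -70$ ($n = \left(-7\right) 10 = -70$)
$u{\left(y \right)} = 3 + y$
$25119 u{\left(n \right)} = 25119 \left(3 - 70\right) = 25119 \left(-67\right) = -1682973$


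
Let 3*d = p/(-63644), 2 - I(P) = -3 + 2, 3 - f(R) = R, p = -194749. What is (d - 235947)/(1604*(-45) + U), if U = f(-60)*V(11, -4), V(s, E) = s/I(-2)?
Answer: 45049637855/13737366468 ≈ 3.2794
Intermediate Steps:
f(R) = 3 - R
I(P) = 3 (I(P) = 2 - (-3 + 2) = 2 - 1*(-1) = 2 + 1 = 3)
V(s, E) = s/3
d = 194749/190932 (d = (-194749/(-63644))/3 = (-194749*(-1/63644))/3 = (⅓)*(194749/63644) = 194749/190932 ≈ 1.0200)
U = 231 (U = (3 - 1*(-60))*((⅓)*11) = (3 + 60)*(11/3) = 63*(11/3) = 231)
(d - 235947)/(1604*(-45) + U) = (194749/190932 - 235947)/(1604*(-45) + 231) = -45049637855/(190932*(-72180 + 231)) = -45049637855/190932/(-71949) = -45049637855/190932*(-1/71949) = 45049637855/13737366468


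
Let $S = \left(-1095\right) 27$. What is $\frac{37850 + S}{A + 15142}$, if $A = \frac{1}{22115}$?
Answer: $\frac{183222775}{334865331} \approx 0.54715$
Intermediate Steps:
$S = -29565$
$A = \frac{1}{22115} \approx 4.5218 \cdot 10^{-5}$
$\frac{37850 + S}{A + 15142} = \frac{37850 - 29565}{\frac{1}{22115} + 15142} = \frac{8285}{\frac{334865331}{22115}} = 8285 \cdot \frac{22115}{334865331} = \frac{183222775}{334865331}$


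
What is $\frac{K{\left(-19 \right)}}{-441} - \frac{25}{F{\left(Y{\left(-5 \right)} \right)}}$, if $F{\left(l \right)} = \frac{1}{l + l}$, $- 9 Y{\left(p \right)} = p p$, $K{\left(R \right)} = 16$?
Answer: $\frac{61234}{441} \approx 138.85$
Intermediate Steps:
$Y{\left(p \right)} = - \frac{p^{2}}{9}$ ($Y{\left(p \right)} = - \frac{p p}{9} = - \frac{p^{2}}{9}$)
$F{\left(l \right)} = \frac{1}{2 l}$
$\frac{K{\left(-19 \right)}}{-441} - \frac{25}{F{\left(Y{\left(-5 \right)} \right)}} = \frac{16}{-441} - \frac{25}{\frac{1}{2} \frac{1}{\left(- \frac{1}{9}\right) \left(-5\right)^{2}}} = 16 \left(- \frac{1}{441}\right) - \frac{25}{\frac{1}{2} \frac{1}{\left(- \frac{1}{9}\right) 25}} = - \frac{16}{441} - \frac{25}{\frac{1}{2} \frac{1}{- \frac{25}{9}}} = - \frac{16}{441} - \frac{25}{\frac{1}{2} \left(- \frac{9}{25}\right)} = - \frac{16}{441} - \frac{25}{- \frac{9}{50}} = - \frac{16}{441} - - \frac{1250}{9} = - \frac{16}{441} + \frac{1250}{9} = \frac{61234}{441}$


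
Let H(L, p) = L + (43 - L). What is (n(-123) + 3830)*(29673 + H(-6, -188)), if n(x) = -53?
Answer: 112237332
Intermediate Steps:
H(L, p) = 43
(n(-123) + 3830)*(29673 + H(-6, -188)) = (-53 + 3830)*(29673 + 43) = 3777*29716 = 112237332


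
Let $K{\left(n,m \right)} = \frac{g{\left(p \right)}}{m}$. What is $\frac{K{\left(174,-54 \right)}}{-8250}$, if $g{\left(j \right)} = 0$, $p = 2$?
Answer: $0$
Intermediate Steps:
$K{\left(n,m \right)} = 0$ ($K{\left(n,m \right)} = \frac{0}{m} = 0$)
$\frac{K{\left(174,-54 \right)}}{-8250} = \frac{0}{-8250} = 0 \left(- \frac{1}{8250}\right) = 0$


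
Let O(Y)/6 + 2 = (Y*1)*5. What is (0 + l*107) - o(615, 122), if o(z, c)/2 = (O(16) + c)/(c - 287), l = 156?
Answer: 551072/33 ≈ 16699.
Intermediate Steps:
O(Y) = -12 + 30*Y (O(Y) = -12 + 6*((Y*1)*5) = -12 + 6*(Y*5) = -12 + 6*(5*Y) = -12 + 30*Y)
o(z, c) = 2*(468 + c)/(-287 + c) (o(z, c) = 2*(((-12 + 30*16) + c)/(c - 287)) = 2*(((-12 + 480) + c)/(-287 + c)) = 2*((468 + c)/(-287 + c)) = 2*(468 + c)/(-287 + c))
(0 + l*107) - o(615, 122) = (0 + 156*107) - 2*(468 + 122)/(-287 + 122) = (0 + 16692) - 2*590/(-165) = 16692 - 2*(-1)*590/165 = 16692 - 1*(-236/33) = 16692 + 236/33 = 551072/33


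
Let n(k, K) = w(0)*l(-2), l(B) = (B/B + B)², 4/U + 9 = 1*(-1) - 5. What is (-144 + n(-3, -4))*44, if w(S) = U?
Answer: -95216/15 ≈ -6347.7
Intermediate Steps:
U = -4/15 (U = 4/(-9 + (1*(-1) - 5)) = 4/(-9 + (-1 - 5)) = 4/(-9 - 6) = 4/(-15) = 4*(-1/15) = -4/15 ≈ -0.26667)
l(B) = (1 + B)²
w(S) = -4/15
n(k, K) = -4/15 (n(k, K) = -4*(1 - 2)²/15 = -4/15*(-1)² = -4/15*1 = -4/15)
(-144 + n(-3, -4))*44 = (-144 - 4/15)*44 = -2164/15*44 = -95216/15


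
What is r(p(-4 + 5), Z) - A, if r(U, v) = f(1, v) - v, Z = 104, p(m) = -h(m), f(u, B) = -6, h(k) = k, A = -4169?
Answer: 4059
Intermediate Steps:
p(m) = -m
r(U, v) = -6 - v
r(p(-4 + 5), Z) - A = (-6 - 1*104) - 1*(-4169) = (-6 - 104) + 4169 = -110 + 4169 = 4059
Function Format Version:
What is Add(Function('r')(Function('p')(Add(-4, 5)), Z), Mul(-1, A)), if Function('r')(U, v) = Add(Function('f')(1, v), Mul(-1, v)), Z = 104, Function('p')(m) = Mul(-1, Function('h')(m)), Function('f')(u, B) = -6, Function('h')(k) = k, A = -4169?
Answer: 4059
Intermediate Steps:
Function('p')(m) = Mul(-1, m)
Function('r')(U, v) = Add(-6, Mul(-1, v))
Add(Function('r')(Function('p')(Add(-4, 5)), Z), Mul(-1, A)) = Add(Add(-6, Mul(-1, 104)), Mul(-1, -4169)) = Add(Add(-6, -104), 4169) = Add(-110, 4169) = 4059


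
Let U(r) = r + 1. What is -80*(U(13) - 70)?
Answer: 4480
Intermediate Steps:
U(r) = 1 + r
-80*(U(13) - 70) = -80*((1 + 13) - 70) = -80*(14 - 70) = -80*(-56) = 4480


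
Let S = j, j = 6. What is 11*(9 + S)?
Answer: 165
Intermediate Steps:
S = 6
11*(9 + S) = 11*(9 + 6) = 11*15 = 165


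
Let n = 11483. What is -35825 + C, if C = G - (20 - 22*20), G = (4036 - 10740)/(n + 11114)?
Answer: -800053489/22597 ≈ -35405.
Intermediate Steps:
G = -6704/22597 (G = (4036 - 10740)/(11483 + 11114) = -6704/22597 ≈ -0.29668)
C = 9484036/22597 (C = -6704/22597 - (20 - 22*20) = -6704/22597 - (20 - 440) = -6704/22597 - 1*(-420) = -6704/22597 + 420 = 9484036/22597 ≈ 419.70)
-35825 + C = -35825 + 9484036/22597 = -800053489/22597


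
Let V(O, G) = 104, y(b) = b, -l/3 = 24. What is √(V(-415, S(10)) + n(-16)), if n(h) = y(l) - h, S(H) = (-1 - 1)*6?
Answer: 4*√3 ≈ 6.9282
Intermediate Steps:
l = -72 (l = -3*24 = -72)
S(H) = -12 (S(H) = -2*6 = -12)
n(h) = -72 - h
√(V(-415, S(10)) + n(-16)) = √(104 + (-72 - 1*(-16))) = √(104 + (-72 + 16)) = √(104 - 56) = √48 = 4*√3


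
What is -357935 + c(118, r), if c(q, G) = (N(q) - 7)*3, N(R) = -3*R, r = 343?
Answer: -359018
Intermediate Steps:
c(q, G) = -21 - 9*q (c(q, G) = (-3*q - 7)*3 = (-7 - 3*q)*3 = -21 - 9*q)
-357935 + c(118, r) = -357935 + (-21 - 9*118) = -357935 + (-21 - 1062) = -357935 - 1083 = -359018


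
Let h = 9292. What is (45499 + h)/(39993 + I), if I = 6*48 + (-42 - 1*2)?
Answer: 54791/40237 ≈ 1.3617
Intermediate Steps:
I = 244 (I = 288 + (-42 - 2) = 288 - 44 = 244)
(45499 + h)/(39993 + I) = (45499 + 9292)/(39993 + 244) = 54791/40237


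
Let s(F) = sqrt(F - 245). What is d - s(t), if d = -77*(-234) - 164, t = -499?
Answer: 17854 - 2*I*sqrt(186) ≈ 17854.0 - 27.276*I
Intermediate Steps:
s(F) = sqrt(-245 + F)
d = 17854 (d = 18018 - 164 = 17854)
d - s(t) = 17854 - sqrt(-245 - 499) = 17854 - sqrt(-744) = 17854 - 2*I*sqrt(186)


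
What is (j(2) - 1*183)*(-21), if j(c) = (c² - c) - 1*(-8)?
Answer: 3633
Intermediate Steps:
j(c) = 8 + c² - c (j(c) = (c² - c) + 8 = 8 + c² - c)
(j(2) - 1*183)*(-21) = ((8 + 2² - 1*2) - 1*183)*(-21) = ((8 + 4 - 2) - 183)*(-21) = (10 - 183)*(-21) = -173*(-21) = 3633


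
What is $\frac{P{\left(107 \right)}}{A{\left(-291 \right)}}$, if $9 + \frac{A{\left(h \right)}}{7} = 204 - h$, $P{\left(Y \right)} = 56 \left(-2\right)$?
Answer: $- \frac{8}{243} \approx -0.032922$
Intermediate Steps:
$P{\left(Y \right)} = -112$
$A{\left(h \right)} = 1365 - 7 h$ ($A{\left(h \right)} = -63 + 7 \left(204 - h\right) = -63 - \left(-1428 + 7 h\right) = 1365 - 7 h$)
$\frac{P{\left(107 \right)}}{A{\left(-291 \right)}} = - \frac{112}{1365 - -2037} = - \frac{112}{1365 + 2037} = - \frac{112}{3402} = \left(-112\right) \frac{1}{3402} = - \frac{8}{243}$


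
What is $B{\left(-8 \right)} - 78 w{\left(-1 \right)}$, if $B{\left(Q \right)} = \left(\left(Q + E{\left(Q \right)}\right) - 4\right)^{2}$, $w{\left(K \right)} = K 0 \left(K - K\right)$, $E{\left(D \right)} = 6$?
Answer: $36$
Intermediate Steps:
$w{\left(K \right)} = 0$ ($w{\left(K \right)} = 0 \cdot 0 = 0$)
$B{\left(Q \right)} = \left(2 + Q\right)^{2}$ ($B{\left(Q \right)} = \left(\left(Q + 6\right) - 4\right)^{2} = \left(\left(6 + Q\right) - 4\right)^{2} = \left(2 + Q\right)^{2}$)
$B{\left(-8 \right)} - 78 w{\left(-1 \right)} = \left(2 - 8\right)^{2} - 0 = \left(-6\right)^{2} + 0 = 36 + 0 = 36$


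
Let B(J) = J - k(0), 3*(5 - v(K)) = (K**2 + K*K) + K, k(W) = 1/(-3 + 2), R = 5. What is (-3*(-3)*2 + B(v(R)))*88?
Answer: 1496/3 ≈ 498.67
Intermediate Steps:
k(W) = -1 (k(W) = 1/(-1) = -1)
v(K) = 5 - 2*K**2/3 - K/3 (v(K) = 5 - ((K**2 + K*K) + K)/3 = 5 - ((K**2 + K**2) + K)/3 = 5 - (2*K**2 + K)/3 = 5 - (K + 2*K**2)/3 = 5 + (-2*K**2/3 - K/3) = 5 - 2*K**2/3 - K/3)
B(J) = 1 + J (B(J) = J - 1*(-1) = J + 1 = 1 + J)
(-3*(-3)*2 + B(v(R)))*88 = (-3*(-3)*2 + (1 + (5 - 2/3*5**2 - 1/3*5)))*88 = (9*2 + (1 + (5 - 2/3*25 - 5/3)))*88 = (18 + (1 + (5 - 50/3 - 5/3)))*88 = (18 + (1 - 40/3))*88 = (18 - 37/3)*88 = (17/3)*88 = 1496/3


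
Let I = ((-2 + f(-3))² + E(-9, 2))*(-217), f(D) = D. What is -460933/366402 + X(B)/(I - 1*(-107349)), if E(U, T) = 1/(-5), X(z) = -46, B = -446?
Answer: -235084970381/186805296474 ≈ -1.2584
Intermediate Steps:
E(U, T) = -⅕
I = -26908/5 (I = ((-2 - 3)² - ⅕)*(-217) = ((-5)² - ⅕)*(-217) = (25 - ⅕)*(-217) = (124/5)*(-217) = -26908/5 ≈ -5381.6)
-460933/366402 + X(B)/(I - 1*(-107349)) = -460933/366402 - 46/(-26908/5 - 1*(-107349)) = -460933*1/366402 - 46/(-26908/5 + 107349) = -460933/366402 - 46/509837/5 = -460933/366402 - 46*5/509837 = -460933/366402 - 230/509837 = -235084970381/186805296474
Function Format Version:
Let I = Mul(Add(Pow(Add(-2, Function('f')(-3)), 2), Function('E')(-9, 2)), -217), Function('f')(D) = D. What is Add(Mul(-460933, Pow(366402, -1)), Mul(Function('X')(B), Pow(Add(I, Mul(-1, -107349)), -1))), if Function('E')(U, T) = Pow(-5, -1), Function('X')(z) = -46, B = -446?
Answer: Rational(-235084970381, 186805296474) ≈ -1.2584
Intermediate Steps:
Function('E')(U, T) = Rational(-1, 5)
I = Rational(-26908, 5) (I = Mul(Add(Pow(Add(-2, -3), 2), Rational(-1, 5)), -217) = Mul(Add(Pow(-5, 2), Rational(-1, 5)), -217) = Mul(Add(25, Rational(-1, 5)), -217) = Mul(Rational(124, 5), -217) = Rational(-26908, 5) ≈ -5381.6)
Add(Mul(-460933, Pow(366402, -1)), Mul(Function('X')(B), Pow(Add(I, Mul(-1, -107349)), -1))) = Add(Mul(-460933, Pow(366402, -1)), Mul(-46, Pow(Add(Rational(-26908, 5), Mul(-1, -107349)), -1))) = Add(Mul(-460933, Rational(1, 366402)), Mul(-46, Pow(Add(Rational(-26908, 5), 107349), -1))) = Add(Rational(-460933, 366402), Mul(-46, Pow(Rational(509837, 5), -1))) = Add(Rational(-460933, 366402), Mul(-46, Rational(5, 509837))) = Add(Rational(-460933, 366402), Rational(-230, 509837)) = Rational(-235084970381, 186805296474)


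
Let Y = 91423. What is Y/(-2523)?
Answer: -91423/2523 ≈ -36.236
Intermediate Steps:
Y/(-2523) = 91423/(-2523) = 91423*(-1/2523) = -91423/2523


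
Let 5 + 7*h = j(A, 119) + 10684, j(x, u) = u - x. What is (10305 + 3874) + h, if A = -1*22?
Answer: 110073/7 ≈ 15725.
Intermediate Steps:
A = -22
h = 10820/7 (h = -5/7 + ((119 - 1*(-22)) + 10684)/7 = -5/7 + ((119 + 22) + 10684)/7 = -5/7 + (141 + 10684)/7 = -5/7 + (⅐)*10825 = -5/7 + 10825/7 = 10820/7 ≈ 1545.7)
(10305 + 3874) + h = (10305 + 3874) + 10820/7 = 14179 + 10820/7 = 110073/7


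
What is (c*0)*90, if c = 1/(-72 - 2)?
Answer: 0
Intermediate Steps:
c = -1/74 (c = 1/(-74) = -1/74 ≈ -0.013514)
(c*0)*90 = -1/74*0*90 = 0*90 = 0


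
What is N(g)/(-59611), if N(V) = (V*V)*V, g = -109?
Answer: 1295029/59611 ≈ 21.725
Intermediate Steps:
N(V) = V³ (N(V) = V²*V = V³)
N(g)/(-59611) = (-109)³/(-59611) = -1295029*(-1/59611) = 1295029/59611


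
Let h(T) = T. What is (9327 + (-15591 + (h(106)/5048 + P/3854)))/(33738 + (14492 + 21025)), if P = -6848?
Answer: -30475057517/336838867740 ≈ -0.090474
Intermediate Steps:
(9327 + (-15591 + (h(106)/5048 + P/3854)))/(33738 + (14492 + 21025)) = (9327 + (-15591 + (106/5048 - 6848/3854)))/(33738 + (14492 + 21025)) = (9327 + (-15591 + (106*(1/5048) - 6848*1/3854)))/(33738 + 35517) = (9327 + (-15591 + (53/2524 - 3424/1927)))/69255 = (9327 + (-15591 - 8540045/4863748))*(1/69255) = (9327 - 75839235113/4863748)*(1/69255) = -30475057517/4863748*1/69255 = -30475057517/336838867740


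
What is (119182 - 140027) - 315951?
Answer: -336796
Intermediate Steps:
(119182 - 140027) - 315951 = -20845 - 315951 = -336796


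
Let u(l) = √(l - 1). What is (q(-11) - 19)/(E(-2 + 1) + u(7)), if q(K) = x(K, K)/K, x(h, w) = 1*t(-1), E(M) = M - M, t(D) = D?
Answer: -104*√6/33 ≈ -7.7196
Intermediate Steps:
E(M) = 0
u(l) = √(-1 + l)
x(h, w) = -1 (x(h, w) = 1*(-1) = -1)
q(K) = -1/K
(q(-11) - 19)/(E(-2 + 1) + u(7)) = (-1/(-11) - 19)/(0 + √(-1 + 7)) = (-1*(-1/11) - 19)/(0 + √6) = (1/11 - 19)/(√6) = -104*√6/33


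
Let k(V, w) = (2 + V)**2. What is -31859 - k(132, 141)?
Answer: -49815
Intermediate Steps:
-31859 - k(132, 141) = -31859 - (2 + 132)**2 = -31859 - 1*134**2 = -31859 - 1*17956 = -31859 - 17956 = -49815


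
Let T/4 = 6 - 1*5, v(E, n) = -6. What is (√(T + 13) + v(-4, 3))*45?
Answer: -270 + 45*√17 ≈ -84.460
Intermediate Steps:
T = 4 (T = 4*(6 - 1*5) = 4*(6 - 5) = 4*1 = 4)
(√(T + 13) + v(-4, 3))*45 = (√(4 + 13) - 6)*45 = (√17 - 6)*45 = (-6 + √17)*45 = -270 + 45*√17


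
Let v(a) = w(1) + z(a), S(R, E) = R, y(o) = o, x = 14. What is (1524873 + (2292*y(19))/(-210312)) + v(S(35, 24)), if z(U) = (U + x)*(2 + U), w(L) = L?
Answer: 26756712733/17526 ≈ 1.5267e+6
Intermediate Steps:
z(U) = (2 + U)*(14 + U) (z(U) = (U + 14)*(2 + U) = (14 + U)*(2 + U) = (2 + U)*(14 + U))
v(a) = 29 + a² + 16*a (v(a) = 1 + (28 + a² + 16*a) = 29 + a² + 16*a)
(1524873 + (2292*y(19))/(-210312)) + v(S(35, 24)) = (1524873 + (2292*19)/(-210312)) + (29 + 35² + 16*35) = (1524873 + 43548*(-1/210312)) + (29 + 1225 + 560) = (1524873 - 3629/17526) + 1814 = 26724920569/17526 + 1814 = 26756712733/17526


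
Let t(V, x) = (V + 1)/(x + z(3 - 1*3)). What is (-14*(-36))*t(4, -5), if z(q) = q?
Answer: -504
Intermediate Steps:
t(V, x) = (1 + V)/x (t(V, x) = (V + 1)/(x + (3 - 1*3)) = (1 + V)/(x + (3 - 3)) = (1 + V)/(x + 0) = (1 + V)/x)
(-14*(-36))*t(4, -5) = (-14*(-36))*((1 + 4)/(-5)) = 504*(-⅕*5) = 504*(-1) = -504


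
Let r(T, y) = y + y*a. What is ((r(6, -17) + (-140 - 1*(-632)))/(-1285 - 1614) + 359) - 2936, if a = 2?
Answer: -7471164/2899 ≈ -2577.2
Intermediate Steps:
r(T, y) = 3*y (r(T, y) = y + y*2 = y + 2*y = 3*y)
((r(6, -17) + (-140 - 1*(-632)))/(-1285 - 1614) + 359) - 2936 = ((3*(-17) + (-140 - 1*(-632)))/(-1285 - 1614) + 359) - 2936 = ((-51 + (-140 + 632))/(-2899) + 359) - 2936 = ((-51 + 492)*(-1/2899) + 359) - 2936 = (441*(-1/2899) + 359) - 2936 = (-441/2899 + 359) - 2936 = 1040300/2899 - 2936 = -7471164/2899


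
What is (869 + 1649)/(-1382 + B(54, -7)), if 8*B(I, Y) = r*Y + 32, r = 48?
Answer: -1259/710 ≈ -1.7732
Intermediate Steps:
B(I, Y) = 4 + 6*Y (B(I, Y) = (48*Y + 32)/8 = (32 + 48*Y)/8 = 4 + 6*Y)
(869 + 1649)/(-1382 + B(54, -7)) = (869 + 1649)/(-1382 + (4 + 6*(-7))) = 2518/(-1382 + (4 - 42)) = 2518/(-1382 - 38) = 2518/(-1420) = 2518*(-1/1420) = -1259/710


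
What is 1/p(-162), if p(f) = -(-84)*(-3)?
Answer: -1/252 ≈ -0.0039683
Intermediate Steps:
p(f) = -252 (p(f) = -84*3 = -252)
1/p(-162) = 1/(-252) = -1/252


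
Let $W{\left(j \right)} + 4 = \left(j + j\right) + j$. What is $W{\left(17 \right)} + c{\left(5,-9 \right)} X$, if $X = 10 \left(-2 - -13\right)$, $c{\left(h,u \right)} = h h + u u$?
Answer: $11707$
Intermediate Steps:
$c{\left(h,u \right)} = h^{2} + u^{2}$
$W{\left(j \right)} = -4 + 3 j$ ($W{\left(j \right)} = -4 + \left(\left(j + j\right) + j\right) = -4 + \left(2 j + j\right) = -4 + 3 j$)
$X = 110$ ($X = 10 \left(-2 + 13\right) = 10 \cdot 11 = 110$)
$W{\left(17 \right)} + c{\left(5,-9 \right)} X = \left(-4 + 3 \cdot 17\right) + \left(5^{2} + \left(-9\right)^{2}\right) 110 = \left(-4 + 51\right) + \left(25 + 81\right) 110 = 47 + 106 \cdot 110 = 47 + 11660 = 11707$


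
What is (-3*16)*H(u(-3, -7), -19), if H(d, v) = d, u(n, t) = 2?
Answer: -96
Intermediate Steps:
(-3*16)*H(u(-3, -7), -19) = -3*16*2 = -48*2 = -96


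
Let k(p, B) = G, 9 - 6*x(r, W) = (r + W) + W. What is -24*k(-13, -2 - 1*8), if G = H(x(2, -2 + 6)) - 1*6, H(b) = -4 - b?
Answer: 236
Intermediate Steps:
x(r, W) = 3/2 - W/3 - r/6 (x(r, W) = 3/2 - ((r + W) + W)/6 = 3/2 - ((W + r) + W)/6 = 3/2 - (r + 2*W)/6 = 3/2 + (-W/3 - r/6) = 3/2 - W/3 - r/6)
G = -59/6 (G = (-4 - (3/2 - (-2 + 6)/3 - ⅙*2)) - 1*6 = (-4 - (3/2 - ⅓*4 - ⅓)) - 6 = (-4 - (3/2 - 4/3 - ⅓)) - 6 = (-4 - 1*(-⅙)) - 6 = (-4 + ⅙) - 6 = -23/6 - 6 = -59/6 ≈ -9.8333)
k(p, B) = -59/6
-24*k(-13, -2 - 1*8) = -24*(-59/6) = 236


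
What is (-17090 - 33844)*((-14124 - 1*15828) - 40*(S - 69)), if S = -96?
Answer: 1189410768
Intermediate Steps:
(-17090 - 33844)*((-14124 - 1*15828) - 40*(S - 69)) = (-17090 - 33844)*((-14124 - 1*15828) - 40*(-96 - 69)) = -50934*((-14124 - 15828) - 40*(-165)) = -50934*(-29952 + 6600) = -50934*(-23352) = 1189410768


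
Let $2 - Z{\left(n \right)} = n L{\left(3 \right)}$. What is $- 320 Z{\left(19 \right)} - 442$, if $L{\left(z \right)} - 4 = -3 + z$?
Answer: $23238$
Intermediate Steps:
$L{\left(z \right)} = 1 + z$ ($L{\left(z \right)} = 4 + \left(-3 + z\right) = 1 + z$)
$Z{\left(n \right)} = 2 - 4 n$ ($Z{\left(n \right)} = 2 - n \left(1 + 3\right) = 2 - n 4 = 2 - 4 n$)
$- 320 Z{\left(19 \right)} - 442 = - 320 \left(2 - 76\right) - 442 = \left(-320\right) \left(-74\right) - 442 = 23680 - 442 = 23238$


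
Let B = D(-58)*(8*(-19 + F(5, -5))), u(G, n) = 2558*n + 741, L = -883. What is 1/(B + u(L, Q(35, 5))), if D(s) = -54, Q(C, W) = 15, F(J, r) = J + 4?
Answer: 1/43431 ≈ 2.3025e-5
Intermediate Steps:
F(J, r) = 4 + J
u(G, n) = 741 + 2558*n
B = 4320 (B = -432*(-19 + (4 + 5)) = -432*(-19 + 9) = -432*(-10) = -54*(-80) = 4320)
1/(B + u(L, Q(35, 5))) = 1/(4320 + (741 + 2558*15)) = 1/(4320 + (741 + 38370)) = 1/(4320 + 39111) = 1/43431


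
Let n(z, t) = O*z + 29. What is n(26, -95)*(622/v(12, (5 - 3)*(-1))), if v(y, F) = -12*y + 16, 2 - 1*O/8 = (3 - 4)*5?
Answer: -461835/64 ≈ -7216.2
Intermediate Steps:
O = 56 (O = 16 - 8*(3 - 4)*5 = 16 - (-8)*5 = 16 - 8*(-5) = 16 + 40 = 56)
n(z, t) = 29 + 56*z (n(z, t) = 56*z + 29 = 29 + 56*z)
v(y, F) = 16 - 12*y
n(26, -95)*(622/v(12, (5 - 3)*(-1))) = (29 + 56*26)*(622/(16 - 12*12)) = (29 + 1456)*(622/(16 - 144)) = 1485*(622/(-128)) = 1485*(622*(-1/128)) = 1485*(-311/64) = -461835/64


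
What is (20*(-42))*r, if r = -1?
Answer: 840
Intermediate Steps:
(20*(-42))*r = (20*(-42))*(-1) = -840*(-1) = 840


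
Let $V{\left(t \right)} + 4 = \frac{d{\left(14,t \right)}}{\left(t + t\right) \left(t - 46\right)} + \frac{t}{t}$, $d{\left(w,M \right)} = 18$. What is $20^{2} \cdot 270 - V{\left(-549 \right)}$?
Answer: $\frac{3919968884}{36295} \approx 1.08 \cdot 10^{5}$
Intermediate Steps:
$V{\left(t \right)} = -3 + \frac{9}{t \left(-46 + t\right)}$ ($V{\left(t \right)} = -4 + \left(\frac{18}{\left(t + t\right) \left(t - 46\right)} + \frac{t}{t}\right) = -4 + \left(\frac{18}{2 t \left(-46 + t\right)} + 1\right) = -4 + \left(18 \frac{1}{2 t \left(-46 + t\right)} + 1\right) = -4 + \left(\frac{9}{t \left(-46 + t\right)} + 1\right) = -4 + \left(1 + \frac{9}{t \left(-46 + t\right)}\right) = -3 + \frac{9}{t \left(-46 + t\right)}$)
$20^{2} \cdot 270 - V{\left(-549 \right)} = 20^{2} \cdot 270 - \frac{3 \left(3 - \left(-549\right)^{2} + 46 \left(-549\right)\right)}{\left(-549\right) \left(-46 - 549\right)} = 400 \cdot 270 - 3 \left(- \frac{1}{549}\right) \frac{1}{-595} \left(3 - 301401 - 25254\right) = 108000 - 3 \left(- \frac{1}{549}\right) \left(- \frac{1}{595}\right) \left(3 - 301401 - 25254\right) = 108000 - 3 \left(- \frac{1}{549}\right) \left(- \frac{1}{595}\right) \left(-326652\right) = 108000 - - \frac{108884}{36295} = 108000 + \frac{108884}{36295} = \frac{3919968884}{36295}$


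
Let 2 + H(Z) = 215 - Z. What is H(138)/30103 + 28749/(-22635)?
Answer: -287911174/227127135 ≈ -1.2676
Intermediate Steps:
H(Z) = 213 - Z (H(Z) = -2 + (215 - Z) = 213 - Z)
H(138)/30103 + 28749/(-22635) = (213 - 1*138)/30103 + 28749/(-22635) = (213 - 138)*(1/30103) + 28749*(-1/22635) = 75*(1/30103) - 9583/7545 = 75/30103 - 9583/7545 = -287911174/227127135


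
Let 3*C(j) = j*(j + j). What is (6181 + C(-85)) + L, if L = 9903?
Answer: 62702/3 ≈ 20901.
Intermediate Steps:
C(j) = 2*j²/3 (C(j) = (j*(j + j))/3 = (j*(2*j))/3 = (2*j²)/3 = 2*j²/3)
(6181 + C(-85)) + L = (6181 + (⅔)*(-85)²) + 9903 = (6181 + (⅔)*7225) + 9903 = (6181 + 14450/3) + 9903 = 32993/3 + 9903 = 62702/3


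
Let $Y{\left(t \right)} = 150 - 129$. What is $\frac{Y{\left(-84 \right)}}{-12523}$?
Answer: $- \frac{3}{1789} \approx -0.0016769$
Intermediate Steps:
$Y{\left(t \right)} = 21$
$\frac{Y{\left(-84 \right)}}{-12523} = \frac{21}{-12523} = 21 \left(- \frac{1}{12523}\right) = - \frac{3}{1789}$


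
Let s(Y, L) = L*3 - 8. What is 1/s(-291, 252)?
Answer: 1/748 ≈ 0.0013369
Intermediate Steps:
s(Y, L) = -8 + 3*L (s(Y, L) = 3*L - 8 = -8 + 3*L)
1/s(-291, 252) = 1/(-8 + 3*252) = 1/(-8 + 756) = 1/748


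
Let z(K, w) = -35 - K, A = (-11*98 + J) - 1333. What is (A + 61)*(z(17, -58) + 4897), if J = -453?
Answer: -13580535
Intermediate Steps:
A = -2864 (A = (-11*98 - 453) - 1333 = (-1078 - 453) - 1333 = -1531 - 1333 = -2864)
(A + 61)*(z(17, -58) + 4897) = (-2864 + 61)*((-35 - 1*17) + 4897) = -2803*((-35 - 17) + 4897) = -2803*(-52 + 4897) = -2803*4845 = -13580535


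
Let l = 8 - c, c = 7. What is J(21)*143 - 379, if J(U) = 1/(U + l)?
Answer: -745/2 ≈ -372.50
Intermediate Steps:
l = 1 (l = 8 - 1*7 = 8 - 7 = 1)
J(U) = 1/(1 + U) (J(U) = 1/(U + 1) = 1/(1 + U))
J(21)*143 - 379 = 143/(1 + 21) - 379 = 143/22 - 379 = (1/22)*143 - 379 = 13/2 - 379 = -745/2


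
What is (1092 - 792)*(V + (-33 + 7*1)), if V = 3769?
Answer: 1122900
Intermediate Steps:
(1092 - 792)*(V + (-33 + 7*1)) = (1092 - 792)*(3769 + (-33 + 7*1)) = 300*(3769 + (-33 + 7)) = 300*(3769 - 26) = 300*3743 = 1122900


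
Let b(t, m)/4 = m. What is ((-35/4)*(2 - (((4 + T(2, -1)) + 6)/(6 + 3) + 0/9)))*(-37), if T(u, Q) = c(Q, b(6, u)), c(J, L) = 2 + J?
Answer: 9065/36 ≈ 251.81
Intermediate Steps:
b(t, m) = 4*m
T(u, Q) = 2 + Q
((-35/4)*(2 - (((4 + T(2, -1)) + 6)/(6 + 3) + 0/9)))*(-37) = ((-35/4)*(2 - (((4 + (2 - 1)) + 6)/(6 + 3) + 0/9)))*(-37) = ((-35*1/4)*(2 - (((4 + 1) + 6)/9 + 0*(1/9))))*(-37) = -35*(2 - ((5 + 6)*(1/9) + 0))/4*(-37) = -35*(2 - (11*(1/9) + 0))/4*(-37) = -35*(2 - (11/9 + 0))/4*(-37) = -35*(2 - 1*11/9)/4*(-37) = -35*(2 - 11/9)/4*(-37) = -35/4*7/9*(-37) = -245/36*(-37) = 9065/36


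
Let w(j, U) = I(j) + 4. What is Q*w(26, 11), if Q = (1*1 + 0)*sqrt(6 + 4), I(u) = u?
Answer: 30*sqrt(10) ≈ 94.868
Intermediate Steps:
w(j, U) = 4 + j (w(j, U) = j + 4 = 4 + j)
Q = sqrt(10) (Q = (1 + 0)*sqrt(10) = 1*sqrt(10) = sqrt(10) ≈ 3.1623)
Q*w(26, 11) = sqrt(10)*(4 + 26) = sqrt(10)*30 = 30*sqrt(10)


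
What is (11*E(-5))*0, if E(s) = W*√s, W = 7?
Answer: 0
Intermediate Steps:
E(s) = 7*√s
(11*E(-5))*0 = (11*(7*√(-5)))*0 = (11*(7*(I*√5)))*0 = (11*(7*I*√5))*0 = (77*I*√5)*0 = 0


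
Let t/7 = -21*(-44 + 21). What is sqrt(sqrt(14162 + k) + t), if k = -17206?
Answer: sqrt(3381 + 2*I*sqrt(761)) ≈ 58.148 + 0.4744*I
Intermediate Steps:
t = 3381 (t = 7*(-21*(-44 + 21)) = 7*(-21*(-23)) = 7*483 = 3381)
sqrt(sqrt(14162 + k) + t) = sqrt(sqrt(14162 - 17206) + 3381) = sqrt(sqrt(-3044) + 3381) = sqrt(2*I*sqrt(761) + 3381) = sqrt(3381 + 2*I*sqrt(761))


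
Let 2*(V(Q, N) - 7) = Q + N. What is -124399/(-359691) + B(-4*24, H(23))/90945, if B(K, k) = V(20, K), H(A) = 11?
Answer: 80158274/232000695 ≈ 0.34551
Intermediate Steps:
V(Q, N) = 7 + N/2 + Q/2 (V(Q, N) = 7 + (Q + N)/2 = 7 + (N + Q)/2 = 7 + (N/2 + Q/2) = 7 + N/2 + Q/2)
B(K, k) = 17 + K/2 (B(K, k) = 7 + K/2 + (½)*20 = 7 + K/2 + 10 = 17 + K/2)
-124399/(-359691) + B(-4*24, H(23))/90945 = -124399/(-359691) + (17 + (-4*24)/2)/90945 = -124399*(-1/359691) + (17 + (½)*(-96))*(1/90945) = 124399/359691 + (17 - 48)*(1/90945) = 124399/359691 - 31*1/90945 = 124399/359691 - 31/90945 = 80158274/232000695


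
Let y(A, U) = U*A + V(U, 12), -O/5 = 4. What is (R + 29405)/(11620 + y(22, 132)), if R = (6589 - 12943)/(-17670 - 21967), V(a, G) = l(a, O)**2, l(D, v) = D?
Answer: 1165532339/1266322876 ≈ 0.92041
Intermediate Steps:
O = -20 (O = -5*4 = -20)
V(a, G) = a**2
R = 6354/39637 (R = -6354/(-39637) = -6354*(-1/39637) = 6354/39637 ≈ 0.16030)
y(A, U) = U**2 + A*U (y(A, U) = U*A + U**2 = A*U + U**2 = U**2 + A*U)
(R + 29405)/(11620 + y(22, 132)) = (6354/39637 + 29405)/(11620 + 132*(22 + 132)) = 1165532339/(39637*(11620 + 132*154)) = 1165532339/(39637*(11620 + 20328)) = (1165532339/39637)/31948 = (1165532339/39637)*(1/31948) = 1165532339/1266322876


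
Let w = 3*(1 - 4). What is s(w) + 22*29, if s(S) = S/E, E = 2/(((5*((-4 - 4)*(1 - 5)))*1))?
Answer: -82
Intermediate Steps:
E = 1/80 (E = 2/(((5*(-8*(-4)))*1)) = 2/(((5*32)*1)) = 2/((160*1)) = 2/160 = 2*(1/160) = 1/80 ≈ 0.012500)
w = -9 (w = 3*(-3) = -9)
s(S) = 80*S (s(S) = S/(1/80) = S*80 = 80*S)
s(w) + 22*29 = 80*(-9) + 22*29 = -720 + 638 = -82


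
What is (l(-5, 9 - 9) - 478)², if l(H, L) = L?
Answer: 228484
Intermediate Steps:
(l(-5, 9 - 9) - 478)² = ((9 - 9) - 478)² = (0 - 478)² = (-478)² = 228484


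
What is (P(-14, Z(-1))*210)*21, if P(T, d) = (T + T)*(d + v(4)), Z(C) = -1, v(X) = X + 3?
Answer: -740880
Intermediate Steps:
v(X) = 3 + X
P(T, d) = 2*T*(7 + d) (P(T, d) = (T + T)*(d + (3 + 4)) = (2*T)*(d + 7) = (2*T)*(7 + d) = 2*T*(7 + d))
(P(-14, Z(-1))*210)*21 = ((2*(-14)*(7 - 1))*210)*21 = ((2*(-14)*6)*210)*21 = -168*210*21 = -35280*21 = -740880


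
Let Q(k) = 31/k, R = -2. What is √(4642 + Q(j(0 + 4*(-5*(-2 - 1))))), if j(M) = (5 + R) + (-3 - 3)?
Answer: √41685/3 ≈ 68.056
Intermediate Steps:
j(M) = -3 (j(M) = (5 - 2) + (-3 - 3) = 3 - 6 = -3)
√(4642 + Q(j(0 + 4*(-5*(-2 - 1))))) = √(4642 + 31/(-3)) = √(4642 + 31*(-⅓)) = √(4642 - 31/3) = √(13895/3) = √41685/3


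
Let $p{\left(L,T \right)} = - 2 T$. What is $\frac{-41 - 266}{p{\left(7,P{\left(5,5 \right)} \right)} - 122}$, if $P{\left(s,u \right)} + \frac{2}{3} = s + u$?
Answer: $\frac{921}{422} \approx 2.1825$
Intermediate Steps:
$P{\left(s,u \right)} = - \frac{2}{3} + s + u$ ($P{\left(s,u \right)} = - \frac{2}{3} + \left(s + u\right) = - \frac{2}{3} + s + u$)
$\frac{-41 - 266}{p{\left(7,P{\left(5,5 \right)} \right)} - 122} = \frac{-41 - 266}{- 2 \left(- \frac{2}{3} + 5 + 5\right) - 122} = - \frac{307}{\left(-2\right) \frac{28}{3} - 122} = - \frac{307}{- \frac{56}{3} - 122} = - \frac{307}{- \frac{422}{3}} = \left(-307\right) \left(- \frac{3}{422}\right) = \frac{921}{422}$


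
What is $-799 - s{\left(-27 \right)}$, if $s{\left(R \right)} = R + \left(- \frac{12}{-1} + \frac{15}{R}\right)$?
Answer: $- \frac{7051}{9} \approx -783.44$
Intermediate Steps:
$s{\left(R \right)} = 12 + R + \frac{15}{R}$ ($s{\left(R \right)} = R + \left(\left(-12\right) \left(-1\right) + \frac{15}{R}\right) = R + \left(12 + \frac{15}{R}\right) = 12 + R + \frac{15}{R}$)
$-799 - s{\left(-27 \right)} = -799 - \left(12 - 27 + \frac{15}{-27}\right) = -799 - \left(12 - 27 + 15 \left(- \frac{1}{27}\right)\right) = -799 - \left(12 - 27 - \frac{5}{9}\right) = -799 - - \frac{140}{9} = -799 + \frac{140}{9} = - \frac{7051}{9}$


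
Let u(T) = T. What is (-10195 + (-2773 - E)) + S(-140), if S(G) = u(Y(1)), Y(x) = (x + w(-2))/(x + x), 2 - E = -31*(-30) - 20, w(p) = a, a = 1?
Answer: -12059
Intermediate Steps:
w(p) = 1
E = -908 (E = 2 - (-31*(-30) - 20) = 2 - (930 - 20) = 2 - 1*910 = 2 - 910 = -908)
Y(x) = (1 + x)/(2*x) (Y(x) = (x + 1)/(x + x) = (1 + x)/((2*x)) = (1 + x)*(1/(2*x)) = (1 + x)/(2*x))
S(G) = 1 (S(G) = (1/2)*(1 + 1)/1 = (1/2)*1*2 = 1)
(-10195 + (-2773 - E)) + S(-140) = (-10195 + (-2773 - 1*(-908))) + 1 = (-10195 + (-2773 + 908)) + 1 = (-10195 - 1865) + 1 = -12060 + 1 = -12059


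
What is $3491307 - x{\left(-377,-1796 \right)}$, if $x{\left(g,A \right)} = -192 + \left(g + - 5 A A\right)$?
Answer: $19619956$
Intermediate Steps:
$x{\left(g,A \right)} = -192 + g - 5 A^{2}$ ($x{\left(g,A \right)} = -192 - \left(- g + 5 A^{2}\right) = -192 + g - 5 A^{2}$)
$3491307 - x{\left(-377,-1796 \right)} = 3491307 - \left(-192 - 377 - 5 \left(-1796\right)^{2}\right) = 3491307 - \left(-192 - 377 - 16128080\right) = 3491307 - -16128649 = 3491307 + 16128649 = 19619956$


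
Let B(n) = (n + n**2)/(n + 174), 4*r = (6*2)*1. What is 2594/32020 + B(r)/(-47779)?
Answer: 3656128377/45131565610 ≈ 0.081010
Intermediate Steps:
r = 3 (r = ((6*2)*1)/4 = (12*1)/4 = (1/4)*12 = 3)
B(n) = (n + n**2)/(174 + n)
2594/32020 + B(r)/(-47779) = 2594/32020 + (3*(1 + 3)/(174 + 3))/(-47779) = 2594*(1/32020) + (3*4/177)*(-1/47779) = 1297/16010 + (3*(1/177)*4)*(-1/47779) = 1297/16010 + (4/59)*(-1/47779) = 1297/16010 - 4/2818961 = 3656128377/45131565610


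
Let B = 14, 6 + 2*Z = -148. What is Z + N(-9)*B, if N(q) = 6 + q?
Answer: -119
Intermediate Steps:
Z = -77 (Z = -3 + (½)*(-148) = -3 - 74 = -77)
Z + N(-9)*B = -77 + (6 - 9)*14 = -77 - 3*14 = -77 - 42 = -119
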